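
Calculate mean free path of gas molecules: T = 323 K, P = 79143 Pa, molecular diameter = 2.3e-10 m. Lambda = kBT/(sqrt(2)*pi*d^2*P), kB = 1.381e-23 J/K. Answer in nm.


Mean free path: lambda = kB*T / (sqrt(2) * pi * d^2 * P)
lambda = 1.381e-23 * 323 / (sqrt(2) * pi * (2.3e-10)^2 * 79143)
lambda = 2.39808e-07 m
lambda = 239.81 nm

239.81


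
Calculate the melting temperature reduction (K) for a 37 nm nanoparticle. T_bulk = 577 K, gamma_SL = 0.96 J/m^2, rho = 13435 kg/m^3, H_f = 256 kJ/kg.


Radius R = 37/2 = 18.5 nm = 1.85e-08 m
Convert H_f = 256 kJ/kg = 256000 J/kg
dT = 2 * gamma_SL * T_bulk / (rho * H_f * R)
dT = 2 * 0.96 * 577 / (13435 * 256000 * 1.85e-08)
dT = 17.4 K

17.4


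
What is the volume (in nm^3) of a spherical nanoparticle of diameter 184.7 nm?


Radius r = 184.7/2 = 92.35 nm
Volume V = (4/3) * pi * r^3
V = (4/3) * pi * (92.35)^3
V = 3299129.09 nm^3

3299129.09


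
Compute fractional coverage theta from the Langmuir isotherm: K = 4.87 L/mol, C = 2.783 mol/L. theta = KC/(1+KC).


Langmuir isotherm: theta = K*C / (1 + K*C)
K*C = 4.87 * 2.783 = 13.55321
theta = 13.55321 / (1 + 13.55321) = 13.55321 / 14.55321
theta = 0.9313

0.9313


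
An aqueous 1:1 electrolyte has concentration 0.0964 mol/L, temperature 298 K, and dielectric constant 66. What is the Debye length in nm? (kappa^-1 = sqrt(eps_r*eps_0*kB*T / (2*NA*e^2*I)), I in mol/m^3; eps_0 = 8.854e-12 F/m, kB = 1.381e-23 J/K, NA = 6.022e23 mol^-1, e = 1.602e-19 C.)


Ionic strength I = 0.0964 * 1^2 * 1000 = 96.4 mol/m^3
kappa^-1 = sqrt(66 * 8.854e-12 * 1.381e-23 * 298 / (2 * 6.022e23 * (1.602e-19)^2 * 96.4))
kappa^-1 = 0.898 nm

0.898


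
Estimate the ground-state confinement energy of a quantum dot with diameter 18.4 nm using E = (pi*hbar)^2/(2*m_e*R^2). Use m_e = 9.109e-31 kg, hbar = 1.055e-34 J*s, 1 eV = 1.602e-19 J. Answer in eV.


Radius R = 18.4/2 = 9.2 nm = 9.2e-09 m
E = (pi * 1.055e-34)^2 / (2 * 9.109e-31 * (9.2e-09)^2)
E(J) = 7.12407e-22
E = E(J) / 1.602e-19 = 0.0044 eV

0.0044


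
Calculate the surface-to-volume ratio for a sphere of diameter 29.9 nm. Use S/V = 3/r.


Radius r = 29.9/2 = 14.95 nm
S/V = 3 / r = 3 / 14.95
S/V = 0.2007 nm^-1

0.2007


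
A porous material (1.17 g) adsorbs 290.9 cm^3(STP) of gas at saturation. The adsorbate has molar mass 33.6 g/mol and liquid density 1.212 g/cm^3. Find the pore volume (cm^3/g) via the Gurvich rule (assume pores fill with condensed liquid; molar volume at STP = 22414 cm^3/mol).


Moles adsorbed n = V_ads / 22414 = 290.9 / 22414 = 1.297850e-02 mol
Liquid volume V_liq = n * M / rho_liq = 1.297850e-02 * 33.6 / 1.212 = 0.35980 cm^3
Specific pore volume V_pore = V_liq / m_sample = 0.35980 / 1.17
V_pore = 0.3075 cm^3/g

0.3075


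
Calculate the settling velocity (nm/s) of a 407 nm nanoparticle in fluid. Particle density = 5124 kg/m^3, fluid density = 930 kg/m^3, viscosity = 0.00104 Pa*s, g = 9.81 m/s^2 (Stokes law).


Radius R = 407/2 nm = 2.035e-07 m
Density difference = 5124 - 930 = 4194 kg/m^3
v = 2 * R^2 * (rho_p - rho_f) * g / (9 * eta)
v = 2 * (2.035e-07)^2 * 4194 * 9.81 / (9 * 0.00104)
v = 3.64066e-07 m/s = 364.0662 nm/s

364.0662


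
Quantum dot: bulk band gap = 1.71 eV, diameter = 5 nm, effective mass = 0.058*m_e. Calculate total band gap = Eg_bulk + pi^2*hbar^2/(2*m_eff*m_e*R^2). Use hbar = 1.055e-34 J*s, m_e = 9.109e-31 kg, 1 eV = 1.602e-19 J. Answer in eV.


Radius R = 5/2 nm = 2.5e-09 m
Confinement energy dE = pi^2 * hbar^2 / (2 * m_eff * m_e * R^2)
dE = pi^2 * (1.055e-34)^2 / (2 * 0.058 * 9.109e-31 * (2.5e-09)^2) J, divided by 1.602e-19 J/eV
dE = 1.0383 eV
Total band gap = E_g(bulk) + dE = 1.71 + 1.0383 = 2.7483 eV

2.7483


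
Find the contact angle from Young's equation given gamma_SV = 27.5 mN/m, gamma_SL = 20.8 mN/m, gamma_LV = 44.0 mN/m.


cos(theta) = (gamma_SV - gamma_SL) / gamma_LV
cos(theta) = (27.5 - 20.8) / 44.0
cos(theta) = 0.152273
theta = arccos(0.152273) = 81.24 degrees

81.24


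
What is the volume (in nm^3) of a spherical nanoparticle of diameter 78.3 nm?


Radius r = 78.3/2 = 39.15 nm
Volume V = (4/3) * pi * r^3
V = (4/3) * pi * (39.15)^3
V = 251352.9 nm^3

251352.9


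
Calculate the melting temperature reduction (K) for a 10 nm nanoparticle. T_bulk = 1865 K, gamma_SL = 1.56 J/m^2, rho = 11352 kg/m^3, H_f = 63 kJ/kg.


Radius R = 10/2 = 5 nm = 5e-09 m
Convert H_f = 63 kJ/kg = 63000 J/kg
dT = 2 * gamma_SL * T_bulk / (rho * H_f * R)
dT = 2 * 1.56 * 1865 / (11352 * 63000 * 5e-09)
dT = 1627.2 K

1627.2


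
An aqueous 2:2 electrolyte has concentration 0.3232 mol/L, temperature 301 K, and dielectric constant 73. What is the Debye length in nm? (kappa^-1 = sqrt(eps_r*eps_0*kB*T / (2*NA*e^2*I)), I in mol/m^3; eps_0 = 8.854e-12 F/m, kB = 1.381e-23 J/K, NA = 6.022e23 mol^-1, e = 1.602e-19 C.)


Ionic strength I = 0.3232 * 2^2 * 1000 = 1292.8 mol/m^3
kappa^-1 = sqrt(73 * 8.854e-12 * 1.381e-23 * 301 / (2 * 6.022e23 * (1.602e-19)^2 * 1292.8))
kappa^-1 = 0.259 nm

0.259


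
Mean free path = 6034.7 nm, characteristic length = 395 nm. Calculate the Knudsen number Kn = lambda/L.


Knudsen number Kn = lambda / L
Kn = 6034.7 / 395
Kn = 15.2777

15.2777


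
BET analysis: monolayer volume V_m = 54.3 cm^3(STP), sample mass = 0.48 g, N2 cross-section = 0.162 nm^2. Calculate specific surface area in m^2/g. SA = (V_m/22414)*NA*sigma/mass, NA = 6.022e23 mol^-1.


Number of moles in monolayer = V_m / 22414 = 54.3 / 22414 = 0.00242259
Number of molecules = moles * NA = 0.00242259 * 6.022e23
SA = molecules * sigma / mass
SA = (54.3 / 22414) * 6.022e23 * 0.162e-18 / 0.48
SA = 492.4 m^2/g

492.4


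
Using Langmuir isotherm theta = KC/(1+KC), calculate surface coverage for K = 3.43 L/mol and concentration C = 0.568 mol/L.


Langmuir isotherm: theta = K*C / (1 + K*C)
K*C = 3.43 * 0.568 = 1.94824
theta = 1.94824 / (1 + 1.94824) = 1.94824 / 2.94824
theta = 0.6608

0.6608


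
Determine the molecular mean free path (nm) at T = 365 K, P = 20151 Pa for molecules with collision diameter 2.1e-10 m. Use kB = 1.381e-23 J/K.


Mean free path: lambda = kB*T / (sqrt(2) * pi * d^2 * P)
lambda = 1.381e-23 * 365 / (sqrt(2) * pi * (2.1e-10)^2 * 20151)
lambda = 1.27669e-06 m
lambda = 1276.69 nm

1276.69


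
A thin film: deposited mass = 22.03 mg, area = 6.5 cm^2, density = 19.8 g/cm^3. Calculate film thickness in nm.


Convert: m = 22.03 mg = 2.2030e-05 kg, A = 6.5 cm^2 = 6.5000e-04 m^2, rho = 19.8 g/cm^3 = 19800 kg/m^3
t = m / (A * rho)
t = 2.2030e-05 / (6.5000e-04 * 19800)
t = 1.7117e-06 m = 1711.7 nm

1711.7


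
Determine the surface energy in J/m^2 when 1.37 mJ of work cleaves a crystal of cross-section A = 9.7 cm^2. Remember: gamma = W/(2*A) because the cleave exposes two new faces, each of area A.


Convert: A = 9.7 cm^2 = 0.00097 m^2, W = 1.37 mJ = 0.00137 J
Cleaving exposes two faces of area A, so total new surface = 2*A and gamma = W / (2*A)
gamma = 0.00137 / (2 * 0.00097)
gamma = 0.706 J/m^2

0.706


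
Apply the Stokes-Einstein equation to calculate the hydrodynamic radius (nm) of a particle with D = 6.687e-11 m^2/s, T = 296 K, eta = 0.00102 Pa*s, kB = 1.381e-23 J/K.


Stokes-Einstein: R = kB*T / (6*pi*eta*D)
R = 1.381e-23 * 296 / (6 * pi * 0.00102 * 6.687e-11)
R = 3.17946e-09 m = 3.18 nm

3.18


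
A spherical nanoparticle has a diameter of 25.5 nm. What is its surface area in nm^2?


Radius r = 25.5/2 = 12.75 nm
Surface area SA = 4 * pi * r^2
SA = 4 * pi * (12.75)^2
SA = 2042.82 nm^2

2042.82


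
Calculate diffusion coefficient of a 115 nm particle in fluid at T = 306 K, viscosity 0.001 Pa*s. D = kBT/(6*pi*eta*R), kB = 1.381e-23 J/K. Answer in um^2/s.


Radius R = 115/2 = 57.5 nm = 5.75e-08 m
D = kB*T / (6*pi*eta*R)
D = 1.381e-23 * 306 / (6 * pi * 0.001 * 5.75e-08)
D = 3.89894e-12 m^2/s = 3.899 um^2/s

3.899


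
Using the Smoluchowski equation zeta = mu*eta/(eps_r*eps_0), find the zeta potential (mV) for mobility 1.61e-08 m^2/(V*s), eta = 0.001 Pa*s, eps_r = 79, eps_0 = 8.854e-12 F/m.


Smoluchowski equation: zeta = mu * eta / (eps_r * eps_0)
zeta = 1.61e-08 * 0.001 / (79 * 8.854e-12)
zeta = 0.023018 V = 23.02 mV

23.02


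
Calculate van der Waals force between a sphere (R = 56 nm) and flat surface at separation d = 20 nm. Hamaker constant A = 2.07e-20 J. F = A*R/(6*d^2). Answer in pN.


Convert to SI: R = 56 nm = 5.6e-08 m, d = 20 nm = 2e-08 m
F = A * R / (6 * d^2)
F = 2.07e-20 * 5.6e-08 / (6 * (2e-08)^2)
F = 4.83e-13 N = 0.483 pN

0.483


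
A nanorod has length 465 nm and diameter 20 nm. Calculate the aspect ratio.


Aspect ratio AR = length / diameter
AR = 465 / 20
AR = 23.25

23.25


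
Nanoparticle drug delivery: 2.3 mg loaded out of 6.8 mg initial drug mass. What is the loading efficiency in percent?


Drug loading efficiency = (drug loaded / drug initial) * 100
DLE = 2.3 / 6.8 * 100
DLE = 0.3382 * 100
DLE = 33.82%

33.82


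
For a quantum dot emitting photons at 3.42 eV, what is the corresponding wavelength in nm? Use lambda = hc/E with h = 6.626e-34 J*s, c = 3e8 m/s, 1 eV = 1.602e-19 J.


Convert energy: E = 3.42 eV = 3.42 * 1.602e-19 = 5.47884e-19 J
lambda = h*c / E = 6.626e-34 * 3e8 / 5.47884e-19
lambda = 3.62814e-07 m = 362.8 nm

362.8


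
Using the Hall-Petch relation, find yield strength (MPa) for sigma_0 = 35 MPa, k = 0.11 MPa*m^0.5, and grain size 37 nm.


d = 37 nm = 3.7e-08 m
sqrt(d) = 0.0001923538
Hall-Petch contribution = k / sqrt(d) = 0.11 / 0.0001923538 = 571.9 MPa
sigma = sigma_0 + k/sqrt(d) = 35 + 571.9 = 606.9 MPa

606.9


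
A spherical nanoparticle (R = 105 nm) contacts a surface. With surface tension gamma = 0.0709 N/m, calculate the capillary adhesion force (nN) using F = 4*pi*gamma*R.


Convert radius: R = 105 nm = 1.05e-07 m
F = 4 * pi * gamma * R
F = 4 * pi * 0.0709 * 1.05e-07
F = 9.35503e-08 N = 93.5503 nN

93.5503


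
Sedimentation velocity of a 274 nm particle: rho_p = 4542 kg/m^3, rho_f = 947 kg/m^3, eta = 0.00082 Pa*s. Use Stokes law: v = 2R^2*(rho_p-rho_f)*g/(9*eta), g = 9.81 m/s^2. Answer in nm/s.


Radius R = 274/2 nm = 1.37e-07 m
Density difference = 4542 - 947 = 3595 kg/m^3
v = 2 * R^2 * (rho_p - rho_f) * g / (9 * eta)
v = 2 * (1.37e-07)^2 * 3595 * 9.81 / (9 * 0.00082)
v = 1.79384e-07 m/s = 179.3836 nm/s

179.3836


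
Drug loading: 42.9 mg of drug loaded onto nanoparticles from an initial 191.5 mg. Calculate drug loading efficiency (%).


Drug loading efficiency = (drug loaded / drug initial) * 100
DLE = 42.9 / 191.5 * 100
DLE = 0.224 * 100
DLE = 22.4%

22.4


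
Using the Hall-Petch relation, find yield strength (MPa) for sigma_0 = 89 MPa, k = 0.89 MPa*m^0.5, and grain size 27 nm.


d = 27 nm = 2.7e-08 m
sqrt(d) = 0.0001643168
Hall-Petch contribution = k / sqrt(d) = 0.89 / 0.0001643168 = 5416.4 MPa
sigma = sigma_0 + k/sqrt(d) = 89 + 5416.4 = 5505.4 MPa

5505.4


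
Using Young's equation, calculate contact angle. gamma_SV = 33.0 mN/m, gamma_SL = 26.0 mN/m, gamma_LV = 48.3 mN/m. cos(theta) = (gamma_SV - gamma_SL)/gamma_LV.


cos(theta) = (gamma_SV - gamma_SL) / gamma_LV
cos(theta) = (33.0 - 26.0) / 48.3
cos(theta) = 0.144928
theta = arccos(0.144928) = 81.67 degrees

81.67


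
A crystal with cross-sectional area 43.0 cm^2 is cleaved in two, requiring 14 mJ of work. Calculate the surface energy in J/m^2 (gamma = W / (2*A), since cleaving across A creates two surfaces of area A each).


Convert: A = 43.0 cm^2 = 0.0043 m^2, W = 14 mJ = 0.014 J
Cleaving exposes two faces of area A, so total new surface = 2*A and gamma = W / (2*A)
gamma = 0.014 / (2 * 0.0043)
gamma = 1.628 J/m^2

1.628


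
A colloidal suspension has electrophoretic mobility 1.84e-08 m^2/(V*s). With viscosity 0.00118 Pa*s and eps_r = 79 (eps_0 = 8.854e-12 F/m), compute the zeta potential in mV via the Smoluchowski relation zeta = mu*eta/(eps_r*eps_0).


Smoluchowski equation: zeta = mu * eta / (eps_r * eps_0)
zeta = 1.84e-08 * 0.00118 / (79 * 8.854e-12)
zeta = 0.031041 V = 31.04 mV

31.04


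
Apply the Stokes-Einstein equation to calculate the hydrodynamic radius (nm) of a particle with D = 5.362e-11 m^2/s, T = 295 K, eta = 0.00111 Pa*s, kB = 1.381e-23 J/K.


Stokes-Einstein: R = kB*T / (6*pi*eta*D)
R = 1.381e-23 * 295 / (6 * pi * 0.00111 * 5.362e-11)
R = 3.63132e-09 m = 3.63 nm

3.63


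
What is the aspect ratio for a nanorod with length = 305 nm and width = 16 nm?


Aspect ratio AR = length / diameter
AR = 305 / 16
AR = 19.06

19.06


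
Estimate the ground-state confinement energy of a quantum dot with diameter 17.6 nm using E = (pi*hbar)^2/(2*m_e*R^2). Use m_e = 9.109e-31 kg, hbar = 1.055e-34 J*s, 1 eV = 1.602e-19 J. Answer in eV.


Radius R = 17.6/2 = 8.8 nm = 8.8e-09 m
E = (pi * 1.055e-34)^2 / (2 * 9.109e-31 * (8.8e-09)^2)
E(J) = 7.78643e-22
E = E(J) / 1.602e-19 = 0.0049 eV

0.0049


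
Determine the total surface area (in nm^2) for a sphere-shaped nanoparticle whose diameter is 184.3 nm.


Radius r = 184.3/2 = 92.15 nm
Surface area SA = 4 * pi * r^2
SA = 4 * pi * (92.15)^2
SA = 106708.88 nm^2

106708.88


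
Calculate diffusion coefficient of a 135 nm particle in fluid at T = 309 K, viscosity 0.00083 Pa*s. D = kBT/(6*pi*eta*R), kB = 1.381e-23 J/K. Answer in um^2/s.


Radius R = 135/2 = 67.5 nm = 6.75e-08 m
D = kB*T / (6*pi*eta*R)
D = 1.381e-23 * 309 / (6 * pi * 0.00083 * 6.75e-08)
D = 4.04082e-12 m^2/s = 4.041 um^2/s

4.041


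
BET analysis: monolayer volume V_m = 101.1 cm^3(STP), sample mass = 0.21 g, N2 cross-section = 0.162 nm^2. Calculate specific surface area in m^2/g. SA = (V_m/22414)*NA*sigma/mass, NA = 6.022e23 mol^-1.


Number of moles in monolayer = V_m / 22414 = 101.1 / 22414 = 0.00451057
Number of molecules = moles * NA = 0.00451057 * 6.022e23
SA = molecules * sigma / mass
SA = (101.1 / 22414) * 6.022e23 * 0.162e-18 / 0.21
SA = 2095.4 m^2/g

2095.4


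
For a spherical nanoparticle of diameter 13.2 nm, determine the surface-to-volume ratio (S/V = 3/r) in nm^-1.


Radius r = 13.2/2 = 6.6 nm
S/V = 3 / r = 3 / 6.6
S/V = 0.4545 nm^-1

0.4545


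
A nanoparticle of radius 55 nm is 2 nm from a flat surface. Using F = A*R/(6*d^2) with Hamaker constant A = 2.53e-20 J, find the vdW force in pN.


Convert to SI: R = 55 nm = 5.5e-08 m, d = 2 nm = 2e-09 m
F = A * R / (6 * d^2)
F = 2.53e-20 * 5.5e-08 / (6 * (2e-09)^2)
F = 5.79792e-11 N = 57.979 pN

57.979


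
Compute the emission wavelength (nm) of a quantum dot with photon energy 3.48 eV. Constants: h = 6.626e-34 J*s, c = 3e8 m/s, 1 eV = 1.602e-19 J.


Convert energy: E = 3.48 eV = 3.48 * 1.602e-19 = 5.57496e-19 J
lambda = h*c / E = 6.626e-34 * 3e8 / 5.57496e-19
lambda = 3.56559e-07 m = 356.6 nm

356.6


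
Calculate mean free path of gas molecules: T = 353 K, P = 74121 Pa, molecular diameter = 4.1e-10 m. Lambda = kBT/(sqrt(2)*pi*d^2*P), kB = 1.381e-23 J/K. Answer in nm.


Mean free path: lambda = kB*T / (sqrt(2) * pi * d^2 * P)
lambda = 1.381e-23 * 353 / (sqrt(2) * pi * (4.1e-10)^2 * 74121)
lambda = 8.80632e-08 m
lambda = 88.06 nm

88.06


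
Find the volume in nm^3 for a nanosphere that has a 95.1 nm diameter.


Radius r = 95.1/2 = 47.55 nm
Volume V = (4/3) * pi * r^3
V = (4/3) * pi * (47.55)^3
V = 450339.64 nm^3

450339.64


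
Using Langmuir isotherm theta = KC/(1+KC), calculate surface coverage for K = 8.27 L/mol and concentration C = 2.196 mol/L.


Langmuir isotherm: theta = K*C / (1 + K*C)
K*C = 8.27 * 2.196 = 18.16092
theta = 18.16092 / (1 + 18.16092) = 18.16092 / 19.16092
theta = 0.9478

0.9478


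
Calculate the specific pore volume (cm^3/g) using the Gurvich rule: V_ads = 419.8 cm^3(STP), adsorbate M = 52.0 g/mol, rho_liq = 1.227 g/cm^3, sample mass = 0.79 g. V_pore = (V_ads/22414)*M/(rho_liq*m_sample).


Moles adsorbed n = V_ads / 22414 = 419.8 / 22414 = 1.872937e-02 mol
Liquid volume V_liq = n * M / rho_liq = 1.872937e-02 * 52.0 / 1.227 = 0.79375 cm^3
Specific pore volume V_pore = V_liq / m_sample = 0.79375 / 0.79
V_pore = 1.0047 cm^3/g

1.0047


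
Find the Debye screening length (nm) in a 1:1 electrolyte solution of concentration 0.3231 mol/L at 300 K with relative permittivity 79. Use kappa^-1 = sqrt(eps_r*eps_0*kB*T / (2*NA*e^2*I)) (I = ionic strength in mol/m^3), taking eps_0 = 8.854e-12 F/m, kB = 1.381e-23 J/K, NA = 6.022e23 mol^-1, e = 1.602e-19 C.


Ionic strength I = 0.3231 * 1^2 * 1000 = 323.1 mol/m^3
kappa^-1 = sqrt(79 * 8.854e-12 * 1.381e-23 * 300 / (2 * 6.022e23 * (1.602e-19)^2 * 323.1))
kappa^-1 = 0.539 nm

0.539


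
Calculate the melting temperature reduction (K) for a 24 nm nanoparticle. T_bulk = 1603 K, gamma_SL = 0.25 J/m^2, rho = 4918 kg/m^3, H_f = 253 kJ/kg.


Radius R = 24/2 = 12 nm = 1.2e-08 m
Convert H_f = 253 kJ/kg = 253000 J/kg
dT = 2 * gamma_SL * T_bulk / (rho * H_f * R)
dT = 2 * 0.25 * 1603 / (4918 * 253000 * 1.2e-08)
dT = 53.7 K

53.7


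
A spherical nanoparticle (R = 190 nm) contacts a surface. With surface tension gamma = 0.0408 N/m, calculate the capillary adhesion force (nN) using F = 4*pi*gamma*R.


Convert radius: R = 190 nm = 1.9e-07 m
F = 4 * pi * gamma * R
F = 4 * pi * 0.0408 * 1.9e-07
F = 9.74145e-08 N = 97.4145 nN

97.4145


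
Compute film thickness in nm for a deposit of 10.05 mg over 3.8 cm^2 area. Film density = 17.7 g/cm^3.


Convert: m = 10.05 mg = 1.0050e-05 kg, A = 3.8 cm^2 = 3.8000e-04 m^2, rho = 17.7 g/cm^3 = 17700 kg/m^3
t = m / (A * rho)
t = 1.0050e-05 / (3.8000e-04 * 17700)
t = 1.4942e-06 m = 1494.2 nm

1494.2


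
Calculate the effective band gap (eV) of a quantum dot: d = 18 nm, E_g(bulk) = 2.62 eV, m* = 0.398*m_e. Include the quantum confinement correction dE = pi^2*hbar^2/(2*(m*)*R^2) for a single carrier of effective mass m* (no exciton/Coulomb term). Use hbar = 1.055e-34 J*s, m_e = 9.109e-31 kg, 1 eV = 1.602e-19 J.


Radius R = 18/2 nm = 9e-09 m
Confinement energy dE = pi^2 * hbar^2 / (2 * m_eff * m_e * R^2)
dE = pi^2 * (1.055e-34)^2 / (2 * 0.398 * 9.109e-31 * (9e-09)^2) J, divided by 1.602e-19 J/eV
dE = 0.0117 eV
Total band gap = E_g(bulk) + dE = 2.62 + 0.0117 = 2.6317 eV

2.6317


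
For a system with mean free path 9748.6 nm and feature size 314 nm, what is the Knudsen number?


Knudsen number Kn = lambda / L
Kn = 9748.6 / 314
Kn = 31.0465

31.0465


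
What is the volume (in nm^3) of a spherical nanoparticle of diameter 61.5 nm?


Radius r = 61.5/2 = 30.75 nm
Volume V = (4/3) * pi * r^3
V = (4/3) * pi * (30.75)^3
V = 121793.46 nm^3

121793.46


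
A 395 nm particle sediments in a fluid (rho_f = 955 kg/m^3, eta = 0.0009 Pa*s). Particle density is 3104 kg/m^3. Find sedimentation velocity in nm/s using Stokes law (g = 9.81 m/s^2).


Radius R = 395/2 nm = 1.975e-07 m
Density difference = 3104 - 955 = 2149 kg/m^3
v = 2 * R^2 * (rho_p - rho_f) * g / (9 * eta)
v = 2 * (1.975e-07)^2 * 2149 * 9.81 / (9 * 0.0009)
v = 2.03041e-07 m/s = 203.0414 nm/s

203.0414


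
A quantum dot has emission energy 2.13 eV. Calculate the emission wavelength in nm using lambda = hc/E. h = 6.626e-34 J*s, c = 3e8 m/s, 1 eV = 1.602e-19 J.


Convert energy: E = 2.13 eV = 2.13 * 1.602e-19 = 3.41226e-19 J
lambda = h*c / E = 6.626e-34 * 3e8 / 3.41226e-19
lambda = 5.82546e-07 m = 582.5 nm

582.5


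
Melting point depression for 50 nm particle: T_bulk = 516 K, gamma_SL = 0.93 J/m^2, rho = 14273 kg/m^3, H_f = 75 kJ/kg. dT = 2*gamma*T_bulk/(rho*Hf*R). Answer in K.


Radius R = 50/2 = 25 nm = 2.5e-08 m
Convert H_f = 75 kJ/kg = 75000 J/kg
dT = 2 * gamma_SL * T_bulk / (rho * H_f * R)
dT = 2 * 0.93 * 516 / (14273 * 75000 * 2.5e-08)
dT = 35.9 K

35.9


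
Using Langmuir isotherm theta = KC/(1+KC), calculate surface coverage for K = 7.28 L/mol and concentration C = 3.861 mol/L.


Langmuir isotherm: theta = K*C / (1 + K*C)
K*C = 7.28 * 3.861 = 28.10808
theta = 28.10808 / (1 + 28.10808) = 28.10808 / 29.10808
theta = 0.9656

0.9656


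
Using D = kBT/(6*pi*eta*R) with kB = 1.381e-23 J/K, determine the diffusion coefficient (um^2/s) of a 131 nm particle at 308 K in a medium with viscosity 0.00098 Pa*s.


Radius R = 131/2 = 65.5 nm = 6.55e-08 m
D = kB*T / (6*pi*eta*R)
D = 1.381e-23 * 308 / (6 * pi * 0.00098 * 6.55e-08)
D = 3.51541e-12 m^2/s = 3.515 um^2/s

3.515


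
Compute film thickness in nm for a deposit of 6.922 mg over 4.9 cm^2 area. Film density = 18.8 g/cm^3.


Convert: m = 6.922 mg = 6.9220e-06 kg, A = 4.9 cm^2 = 4.9000e-04 m^2, rho = 18.8 g/cm^3 = 18800 kg/m^3
t = m / (A * rho)
t = 6.9220e-06 / (4.9000e-04 * 18800)
t = 7.5141e-07 m = 751.4 nm

751.4


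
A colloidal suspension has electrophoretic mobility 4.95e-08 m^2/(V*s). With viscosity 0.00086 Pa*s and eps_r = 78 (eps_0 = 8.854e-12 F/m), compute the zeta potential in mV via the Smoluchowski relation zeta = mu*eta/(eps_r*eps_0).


Smoluchowski equation: zeta = mu * eta / (eps_r * eps_0)
zeta = 4.95e-08 * 0.00086 / (78 * 8.854e-12)
zeta = 0.061641 V = 61.64 mV

61.64


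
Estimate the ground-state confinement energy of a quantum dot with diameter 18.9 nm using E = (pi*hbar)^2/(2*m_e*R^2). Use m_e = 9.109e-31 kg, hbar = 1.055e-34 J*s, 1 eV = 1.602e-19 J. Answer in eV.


Radius R = 18.9/2 = 9.45 nm = 9.45e-09 m
E = (pi * 1.055e-34)^2 / (2 * 9.109e-31 * (9.45e-09)^2)
E(J) = 6.75212e-22
E = E(J) / 1.602e-19 = 0.0042 eV

0.0042


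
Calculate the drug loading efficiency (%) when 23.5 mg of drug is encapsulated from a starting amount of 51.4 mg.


Drug loading efficiency = (drug loaded / drug initial) * 100
DLE = 23.5 / 51.4 * 100
DLE = 0.4572 * 100
DLE = 45.72%

45.72


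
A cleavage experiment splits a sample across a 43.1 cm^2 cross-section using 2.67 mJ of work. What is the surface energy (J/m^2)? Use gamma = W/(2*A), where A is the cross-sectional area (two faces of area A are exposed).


Convert: A = 43.1 cm^2 = 0.00431 m^2, W = 2.67 mJ = 0.00267 J
Cleaving exposes two faces of area A, so total new surface = 2*A and gamma = W / (2*A)
gamma = 0.00267 / (2 * 0.00431)
gamma = 0.31 J/m^2

0.31


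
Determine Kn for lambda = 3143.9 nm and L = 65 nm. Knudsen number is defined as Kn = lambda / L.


Knudsen number Kn = lambda / L
Kn = 3143.9 / 65
Kn = 48.3677

48.3677


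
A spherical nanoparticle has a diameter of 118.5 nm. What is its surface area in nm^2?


Radius r = 118.5/2 = 59.25 nm
Surface area SA = 4 * pi * r^2
SA = 4 * pi * (59.25)^2
SA = 44115.03 nm^2

44115.03


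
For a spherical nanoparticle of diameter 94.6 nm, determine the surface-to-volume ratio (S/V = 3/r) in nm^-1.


Radius r = 94.6/2 = 47.3 nm
S/V = 3 / r = 3 / 47.3
S/V = 0.0634 nm^-1

0.0634


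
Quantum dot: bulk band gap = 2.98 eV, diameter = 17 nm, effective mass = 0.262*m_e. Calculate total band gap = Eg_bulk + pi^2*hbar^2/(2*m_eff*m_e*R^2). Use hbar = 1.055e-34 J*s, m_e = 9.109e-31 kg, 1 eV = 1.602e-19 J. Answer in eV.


Radius R = 17/2 nm = 8.5e-09 m
Confinement energy dE = pi^2 * hbar^2 / (2 * m_eff * m_e * R^2)
dE = pi^2 * (1.055e-34)^2 / (2 * 0.262 * 9.109e-31 * (8.5e-09)^2) J, divided by 1.602e-19 J/eV
dE = 0.0199 eV
Total band gap = E_g(bulk) + dE = 2.98 + 0.0199 = 2.9999 eV

2.9999


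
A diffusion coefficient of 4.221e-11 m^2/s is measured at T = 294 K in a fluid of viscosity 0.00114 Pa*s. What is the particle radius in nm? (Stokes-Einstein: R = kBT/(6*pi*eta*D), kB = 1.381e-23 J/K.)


Stokes-Einstein: R = kB*T / (6*pi*eta*D)
R = 1.381e-23 * 294 / (6 * pi * 0.00114 * 4.221e-11)
R = 4.47631e-09 m = 4.48 nm

4.48


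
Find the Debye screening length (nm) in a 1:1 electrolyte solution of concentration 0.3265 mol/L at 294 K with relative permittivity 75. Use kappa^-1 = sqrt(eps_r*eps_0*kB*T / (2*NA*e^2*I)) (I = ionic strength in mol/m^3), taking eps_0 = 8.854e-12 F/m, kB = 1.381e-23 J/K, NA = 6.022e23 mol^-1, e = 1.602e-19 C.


Ionic strength I = 0.3265 * 1^2 * 1000 = 326.5 mol/m^3
kappa^-1 = sqrt(75 * 8.854e-12 * 1.381e-23 * 294 / (2 * 6.022e23 * (1.602e-19)^2 * 326.5))
kappa^-1 = 0.517 nm

0.517


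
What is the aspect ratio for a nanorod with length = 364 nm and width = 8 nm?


Aspect ratio AR = length / diameter
AR = 364 / 8
AR = 45.5

45.5


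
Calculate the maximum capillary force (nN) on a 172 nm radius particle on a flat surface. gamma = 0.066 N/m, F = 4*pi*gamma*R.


Convert radius: R = 172 nm = 1.72e-07 m
F = 4 * pi * gamma * R
F = 4 * pi * 0.066 * 1.72e-07
F = 1.42653e-07 N = 142.6534 nN

142.6534


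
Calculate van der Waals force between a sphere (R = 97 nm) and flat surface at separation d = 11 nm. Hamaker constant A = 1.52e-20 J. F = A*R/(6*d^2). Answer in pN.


Convert to SI: R = 97 nm = 9.7e-08 m, d = 11 nm = 1.1e-08 m
F = A * R / (6 * d^2)
F = 1.52e-20 * 9.7e-08 / (6 * (1.1e-08)^2)
F = 2.03085e-12 N = 2.031 pN

2.031


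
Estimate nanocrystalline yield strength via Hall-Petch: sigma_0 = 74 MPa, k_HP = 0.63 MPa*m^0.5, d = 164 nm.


d = 164 nm = 1.64e-07 m
sqrt(d) = 0.0004049691
Hall-Petch contribution = k / sqrt(d) = 0.63 / 0.0004049691 = 1555.7 MPa
sigma = sigma_0 + k/sqrt(d) = 74 + 1555.7 = 1629.7 MPa

1629.7


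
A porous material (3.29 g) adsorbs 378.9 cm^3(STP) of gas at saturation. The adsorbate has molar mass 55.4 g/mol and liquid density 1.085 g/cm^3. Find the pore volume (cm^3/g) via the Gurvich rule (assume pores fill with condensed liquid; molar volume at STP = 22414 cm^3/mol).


Moles adsorbed n = V_ads / 22414 = 378.9 / 22414 = 1.690461e-02 mol
Liquid volume V_liq = n * M / rho_liq = 1.690461e-02 * 55.4 / 1.085 = 0.86315 cm^3
Specific pore volume V_pore = V_liq / m_sample = 0.86315 / 3.29
V_pore = 0.2624 cm^3/g

0.2624


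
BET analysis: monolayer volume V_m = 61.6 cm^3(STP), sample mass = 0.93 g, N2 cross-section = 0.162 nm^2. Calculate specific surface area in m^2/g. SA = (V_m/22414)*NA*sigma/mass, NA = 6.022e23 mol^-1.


Number of moles in monolayer = V_m / 22414 = 61.6 / 22414 = 0.00274828
Number of molecules = moles * NA = 0.00274828 * 6.022e23
SA = molecules * sigma / mass
SA = (61.6 / 22414) * 6.022e23 * 0.162e-18 / 0.93
SA = 288.3 m^2/g

288.3


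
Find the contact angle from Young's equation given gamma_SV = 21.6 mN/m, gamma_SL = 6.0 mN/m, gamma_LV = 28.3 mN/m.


cos(theta) = (gamma_SV - gamma_SL) / gamma_LV
cos(theta) = (21.6 - 6.0) / 28.3
cos(theta) = 0.551237
theta = arccos(0.551237) = 56.55 degrees

56.55


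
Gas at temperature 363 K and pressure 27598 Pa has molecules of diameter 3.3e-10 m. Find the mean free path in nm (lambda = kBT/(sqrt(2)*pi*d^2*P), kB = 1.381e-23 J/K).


Mean free path: lambda = kB*T / (sqrt(2) * pi * d^2 * P)
lambda = 1.381e-23 * 363 / (sqrt(2) * pi * (3.3e-10)^2 * 27598)
lambda = 3.75431e-07 m
lambda = 375.43 nm

375.43


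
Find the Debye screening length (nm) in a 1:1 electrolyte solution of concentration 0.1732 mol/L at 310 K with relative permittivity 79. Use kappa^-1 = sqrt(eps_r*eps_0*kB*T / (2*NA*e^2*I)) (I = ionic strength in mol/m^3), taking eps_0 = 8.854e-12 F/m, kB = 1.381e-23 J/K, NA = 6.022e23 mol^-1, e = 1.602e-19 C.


Ionic strength I = 0.1732 * 1^2 * 1000 = 173.2 mol/m^3
kappa^-1 = sqrt(79 * 8.854e-12 * 1.381e-23 * 310 / (2 * 6.022e23 * (1.602e-19)^2 * 173.2))
kappa^-1 = 0.748 nm

0.748


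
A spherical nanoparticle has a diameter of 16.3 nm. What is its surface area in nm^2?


Radius r = 16.3/2 = 8.15 nm
Surface area SA = 4 * pi * r^2
SA = 4 * pi * (8.15)^2
SA = 834.69 nm^2

834.69


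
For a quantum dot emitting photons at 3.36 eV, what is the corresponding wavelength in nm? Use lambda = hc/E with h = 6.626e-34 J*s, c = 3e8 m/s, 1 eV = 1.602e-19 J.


Convert energy: E = 3.36 eV = 3.36 * 1.602e-19 = 5.38272e-19 J
lambda = h*c / E = 6.626e-34 * 3e8 / 5.38272e-19
lambda = 3.69293e-07 m = 369.3 nm

369.3


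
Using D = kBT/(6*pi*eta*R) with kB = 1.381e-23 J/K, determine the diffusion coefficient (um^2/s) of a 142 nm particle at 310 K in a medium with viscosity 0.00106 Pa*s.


Radius R = 142/2 = 71 nm = 7.1e-08 m
D = kB*T / (6*pi*eta*R)
D = 1.381e-23 * 310 / (6 * pi * 0.00106 * 7.1e-08)
D = 3.0178e-12 m^2/s = 3.018 um^2/s

3.018


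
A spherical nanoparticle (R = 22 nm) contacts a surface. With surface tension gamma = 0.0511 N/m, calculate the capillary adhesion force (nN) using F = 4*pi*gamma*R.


Convert radius: R = 22 nm = 2.2e-08 m
F = 4 * pi * gamma * R
F = 4 * pi * 0.0511 * 2.2e-08
F = 1.41271e-08 N = 14.1271 nN

14.1271


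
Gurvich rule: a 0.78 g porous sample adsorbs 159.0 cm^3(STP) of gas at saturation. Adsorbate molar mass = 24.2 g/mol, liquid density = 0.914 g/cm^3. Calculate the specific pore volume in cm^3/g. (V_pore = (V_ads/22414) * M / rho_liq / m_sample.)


Moles adsorbed n = V_ads / 22414 = 159.0 / 22414 = 7.093781e-03 mol
Liquid volume V_liq = n * M / rho_liq = 7.093781e-03 * 24.2 / 0.914 = 0.18782 cm^3
Specific pore volume V_pore = V_liq / m_sample = 0.18782 / 0.78
V_pore = 0.2408 cm^3/g

0.2408


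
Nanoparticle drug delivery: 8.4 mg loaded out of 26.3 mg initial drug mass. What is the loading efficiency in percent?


Drug loading efficiency = (drug loaded / drug initial) * 100
DLE = 8.4 / 26.3 * 100
DLE = 0.3194 * 100
DLE = 31.94%

31.94


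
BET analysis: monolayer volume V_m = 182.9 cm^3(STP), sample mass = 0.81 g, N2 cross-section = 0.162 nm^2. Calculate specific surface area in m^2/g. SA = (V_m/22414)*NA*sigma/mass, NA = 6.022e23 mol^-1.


Number of moles in monolayer = V_m / 22414 = 182.9 / 22414 = 0.00816008
Number of molecules = moles * NA = 0.00816008 * 6.022e23
SA = molecules * sigma / mass
SA = (182.9 / 22414) * 6.022e23 * 0.162e-18 / 0.81
SA = 982.8 m^2/g

982.8


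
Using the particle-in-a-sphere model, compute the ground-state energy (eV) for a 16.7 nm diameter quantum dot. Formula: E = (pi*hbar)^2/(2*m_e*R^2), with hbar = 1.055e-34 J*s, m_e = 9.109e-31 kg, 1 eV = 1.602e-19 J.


Radius R = 16.7/2 = 8.35 nm = 8.35e-09 m
E = (pi * 1.055e-34)^2 / (2 * 9.109e-31 * (8.35e-09)^2)
E(J) = 8.64831e-22
E = E(J) / 1.602e-19 = 0.0054 eV

0.0054


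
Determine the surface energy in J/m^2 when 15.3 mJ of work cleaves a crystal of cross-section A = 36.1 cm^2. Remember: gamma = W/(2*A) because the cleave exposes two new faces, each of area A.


Convert: A = 36.1 cm^2 = 0.00361 m^2, W = 15.3 mJ = 0.0153 J
Cleaving exposes two faces of area A, so total new surface = 2*A and gamma = W / (2*A)
gamma = 0.0153 / (2 * 0.00361)
gamma = 2.119 J/m^2

2.119


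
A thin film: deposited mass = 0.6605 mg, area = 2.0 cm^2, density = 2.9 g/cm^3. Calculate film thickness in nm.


Convert: m = 0.6605 mg = 6.6050e-07 kg, A = 2.0 cm^2 = 2.0000e-04 m^2, rho = 2.9 g/cm^3 = 2900 kg/m^3
t = m / (A * rho)
t = 6.6050e-07 / (2.0000e-04 * 2900)
t = 1.1388e-06 m = 1138.8 nm

1138.8


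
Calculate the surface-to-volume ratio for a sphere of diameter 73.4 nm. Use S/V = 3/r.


Radius r = 73.4/2 = 36.7 nm
S/V = 3 / r = 3 / 36.7
S/V = 0.0817 nm^-1

0.0817


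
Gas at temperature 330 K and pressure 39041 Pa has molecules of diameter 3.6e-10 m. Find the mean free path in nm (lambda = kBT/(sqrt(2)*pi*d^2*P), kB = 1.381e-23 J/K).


Mean free path: lambda = kB*T / (sqrt(2) * pi * d^2 * P)
lambda = 1.381e-23 * 330 / (sqrt(2) * pi * (3.6e-10)^2 * 39041)
lambda = 2.02729e-07 m
lambda = 202.73 nm

202.73


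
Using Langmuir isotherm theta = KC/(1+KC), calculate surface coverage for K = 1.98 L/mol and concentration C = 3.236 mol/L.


Langmuir isotherm: theta = K*C / (1 + K*C)
K*C = 1.98 * 3.236 = 6.40728
theta = 6.40728 / (1 + 6.40728) = 6.40728 / 7.40728
theta = 0.865

0.865


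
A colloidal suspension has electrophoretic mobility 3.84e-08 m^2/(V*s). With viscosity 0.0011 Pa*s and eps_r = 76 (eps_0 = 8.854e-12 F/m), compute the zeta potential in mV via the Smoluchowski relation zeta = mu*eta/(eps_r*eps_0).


Smoluchowski equation: zeta = mu * eta / (eps_r * eps_0)
zeta = 3.84e-08 * 0.0011 / (76 * 8.854e-12)
zeta = 0.062773 V = 62.77 mV

62.77


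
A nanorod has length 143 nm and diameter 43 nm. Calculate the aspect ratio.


Aspect ratio AR = length / diameter
AR = 143 / 43
AR = 3.33

3.33


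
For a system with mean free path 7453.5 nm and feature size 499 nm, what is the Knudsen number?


Knudsen number Kn = lambda / L
Kn = 7453.5 / 499
Kn = 14.9369

14.9369


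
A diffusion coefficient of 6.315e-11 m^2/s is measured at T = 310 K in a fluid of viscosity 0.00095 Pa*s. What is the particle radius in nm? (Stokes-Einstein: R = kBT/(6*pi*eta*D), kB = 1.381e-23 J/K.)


Stokes-Einstein: R = kB*T / (6*pi*eta*D)
R = 1.381e-23 * 310 / (6 * pi * 0.00095 * 6.315e-11)
R = 3.7858e-09 m = 3.79 nm

3.79


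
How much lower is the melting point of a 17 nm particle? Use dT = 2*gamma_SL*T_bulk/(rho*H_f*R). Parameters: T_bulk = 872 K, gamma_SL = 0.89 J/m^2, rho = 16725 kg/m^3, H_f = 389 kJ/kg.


Radius R = 17/2 = 8.5 nm = 8.5e-09 m
Convert H_f = 389 kJ/kg = 389000 J/kg
dT = 2 * gamma_SL * T_bulk / (rho * H_f * R)
dT = 2 * 0.89 * 872 / (16725 * 389000 * 8.5e-09)
dT = 28.1 K

28.1


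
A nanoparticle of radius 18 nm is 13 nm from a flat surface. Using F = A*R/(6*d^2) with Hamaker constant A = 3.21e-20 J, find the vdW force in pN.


Convert to SI: R = 18 nm = 1.8e-08 m, d = 13 nm = 1.3e-08 m
F = A * R / (6 * d^2)
F = 3.21e-20 * 1.8e-08 / (6 * (1.3e-08)^2)
F = 5.69822e-13 N = 0.57 pN

0.57


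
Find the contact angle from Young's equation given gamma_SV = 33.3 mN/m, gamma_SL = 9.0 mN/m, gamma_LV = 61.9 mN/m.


cos(theta) = (gamma_SV - gamma_SL) / gamma_LV
cos(theta) = (33.3 - 9.0) / 61.9
cos(theta) = 0.392569
theta = arccos(0.392569) = 66.89 degrees

66.89


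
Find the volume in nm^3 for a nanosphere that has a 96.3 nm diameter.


Radius r = 96.3/2 = 48.15 nm
Volume V = (4/3) * pi * r^3
V = (4/3) * pi * (48.15)^3
V = 467603.21 nm^3

467603.21


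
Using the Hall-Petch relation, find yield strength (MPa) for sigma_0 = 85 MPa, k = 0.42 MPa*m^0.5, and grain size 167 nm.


d = 167 nm = 1.67e-07 m
sqrt(d) = 0.0004086563
Hall-Petch contribution = k / sqrt(d) = 0.42 / 0.0004086563 = 1027.8 MPa
sigma = sigma_0 + k/sqrt(d) = 85 + 1027.8 = 1112.8 MPa

1112.8


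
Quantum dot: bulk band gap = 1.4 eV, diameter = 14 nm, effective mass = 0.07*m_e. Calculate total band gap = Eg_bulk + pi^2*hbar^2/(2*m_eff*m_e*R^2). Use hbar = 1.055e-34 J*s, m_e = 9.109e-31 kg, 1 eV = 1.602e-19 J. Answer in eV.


Radius R = 14/2 nm = 7e-09 m
Confinement energy dE = pi^2 * hbar^2 / (2 * m_eff * m_e * R^2)
dE = pi^2 * (1.055e-34)^2 / (2 * 0.07 * 9.109e-31 * (7e-09)^2) J, divided by 1.602e-19 J/eV
dE = 0.1097 eV
Total band gap = E_g(bulk) + dE = 1.4 + 0.1097 = 1.5097 eV

1.5097


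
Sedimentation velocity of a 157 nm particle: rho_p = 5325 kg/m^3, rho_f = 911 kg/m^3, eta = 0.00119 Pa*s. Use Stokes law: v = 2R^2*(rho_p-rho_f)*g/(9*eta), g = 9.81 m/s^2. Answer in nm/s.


Radius R = 157/2 nm = 7.85e-08 m
Density difference = 5325 - 911 = 4414 kg/m^3
v = 2 * R^2 * (rho_p - rho_f) * g / (9 * eta)
v = 2 * (7.85e-08)^2 * 4414 * 9.81 / (9 * 0.00119)
v = 4.98289e-08 m/s = 49.8289 nm/s

49.8289


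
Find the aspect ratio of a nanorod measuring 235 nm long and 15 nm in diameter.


Aspect ratio AR = length / diameter
AR = 235 / 15
AR = 15.67

15.67


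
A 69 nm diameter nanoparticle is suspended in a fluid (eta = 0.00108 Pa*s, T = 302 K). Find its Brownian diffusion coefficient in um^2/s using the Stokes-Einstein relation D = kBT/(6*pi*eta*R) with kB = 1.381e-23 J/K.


Radius R = 69/2 = 34.5 nm = 3.45e-08 m
D = kB*T / (6*pi*eta*R)
D = 1.381e-23 * 302 / (6 * pi * 0.00108 * 3.45e-08)
D = 5.93822e-12 m^2/s = 5.938 um^2/s

5.938


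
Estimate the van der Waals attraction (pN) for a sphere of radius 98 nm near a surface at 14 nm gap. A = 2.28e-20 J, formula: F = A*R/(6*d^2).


Convert to SI: R = 98 nm = 9.8e-08 m, d = 14 nm = 1.4e-08 m
F = A * R / (6 * d^2)
F = 2.28e-20 * 9.8e-08 / (6 * (1.4e-08)^2)
F = 1.9e-12 N = 1.9 pN

1.9


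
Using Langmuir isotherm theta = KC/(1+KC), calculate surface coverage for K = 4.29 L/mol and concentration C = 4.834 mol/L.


Langmuir isotherm: theta = K*C / (1 + K*C)
K*C = 4.29 * 4.834 = 20.73786
theta = 20.73786 / (1 + 20.73786) = 20.73786 / 21.73786
theta = 0.954

0.954


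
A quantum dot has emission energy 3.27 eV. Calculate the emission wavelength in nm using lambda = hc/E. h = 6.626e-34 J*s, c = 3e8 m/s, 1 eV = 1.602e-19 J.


Convert energy: E = 3.27 eV = 3.27 * 1.602e-19 = 5.23854e-19 J
lambda = h*c / E = 6.626e-34 * 3e8 / 5.23854e-19
lambda = 3.79457e-07 m = 379.5 nm

379.5


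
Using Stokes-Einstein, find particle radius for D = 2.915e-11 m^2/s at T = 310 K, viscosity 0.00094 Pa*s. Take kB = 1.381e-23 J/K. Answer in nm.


Stokes-Einstein: R = kB*T / (6*pi*eta*D)
R = 1.381e-23 * 310 / (6 * pi * 0.00094 * 2.915e-11)
R = 8.28873e-09 m = 8.29 nm

8.29


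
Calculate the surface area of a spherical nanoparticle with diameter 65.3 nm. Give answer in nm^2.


Radius r = 65.3/2 = 32.65 nm
Surface area SA = 4 * pi * r^2
SA = 4 * pi * (32.65)^2
SA = 13396.03 nm^2

13396.03


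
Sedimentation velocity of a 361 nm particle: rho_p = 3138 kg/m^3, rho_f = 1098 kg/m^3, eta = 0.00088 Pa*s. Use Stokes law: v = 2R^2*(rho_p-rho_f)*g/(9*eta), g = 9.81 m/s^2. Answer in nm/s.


Radius R = 361/2 nm = 1.805e-07 m
Density difference = 3138 - 1098 = 2040 kg/m^3
v = 2 * R^2 * (rho_p - rho_f) * g / (9 * eta)
v = 2 * (1.805e-07)^2 * 2040 * 9.81 / (9 * 0.00088)
v = 1.64649e-07 m/s = 164.6487 nm/s

164.6487


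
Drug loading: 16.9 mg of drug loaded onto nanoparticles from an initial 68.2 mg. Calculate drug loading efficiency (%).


Drug loading efficiency = (drug loaded / drug initial) * 100
DLE = 16.9 / 68.2 * 100
DLE = 0.2478 * 100
DLE = 24.78%

24.78


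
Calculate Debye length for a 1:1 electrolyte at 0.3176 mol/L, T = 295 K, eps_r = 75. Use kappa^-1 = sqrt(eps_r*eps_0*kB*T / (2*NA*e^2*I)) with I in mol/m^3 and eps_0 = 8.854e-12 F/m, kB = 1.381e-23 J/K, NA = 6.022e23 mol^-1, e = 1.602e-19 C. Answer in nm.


Ionic strength I = 0.3176 * 1^2 * 1000 = 317.6 mol/m^3
kappa^-1 = sqrt(75 * 8.854e-12 * 1.381e-23 * 295 / (2 * 6.022e23 * (1.602e-19)^2 * 317.6))
kappa^-1 = 0.525 nm

0.525


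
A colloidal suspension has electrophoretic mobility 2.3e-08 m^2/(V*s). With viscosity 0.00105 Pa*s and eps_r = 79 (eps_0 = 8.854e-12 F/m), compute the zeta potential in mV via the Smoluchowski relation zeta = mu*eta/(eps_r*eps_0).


Smoluchowski equation: zeta = mu * eta / (eps_r * eps_0)
zeta = 2.3e-08 * 0.00105 / (79 * 8.854e-12)
zeta = 0.034526 V = 34.53 mV

34.53


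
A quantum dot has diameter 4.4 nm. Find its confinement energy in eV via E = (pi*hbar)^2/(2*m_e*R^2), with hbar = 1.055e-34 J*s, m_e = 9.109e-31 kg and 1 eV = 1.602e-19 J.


Radius R = 4.4/2 = 2.2 nm = 2.2e-09 m
E = (pi * 1.055e-34)^2 / (2 * 9.109e-31 * (2.2e-09)^2)
E(J) = 1.24583e-20
E = E(J) / 1.602e-19 = 0.0778 eV

0.0778


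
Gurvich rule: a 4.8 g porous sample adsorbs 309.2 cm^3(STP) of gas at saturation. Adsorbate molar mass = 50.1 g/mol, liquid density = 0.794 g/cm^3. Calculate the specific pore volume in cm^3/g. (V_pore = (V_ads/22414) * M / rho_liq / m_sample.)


Moles adsorbed n = V_ads / 22414 = 309.2 / 22414 = 1.379495e-02 mol
Liquid volume V_liq = n * M / rho_liq = 1.379495e-02 * 50.1 / 0.794 = 0.87044 cm^3
Specific pore volume V_pore = V_liq / m_sample = 0.87044 / 4.8
V_pore = 0.1813 cm^3/g

0.1813


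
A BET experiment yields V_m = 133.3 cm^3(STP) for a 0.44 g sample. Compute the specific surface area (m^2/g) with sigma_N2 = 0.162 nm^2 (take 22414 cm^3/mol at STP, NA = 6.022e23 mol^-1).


Number of moles in monolayer = V_m / 22414 = 133.3 / 22414 = 0.00594718
Number of molecules = moles * NA = 0.00594718 * 6.022e23
SA = molecules * sigma / mass
SA = (133.3 / 22414) * 6.022e23 * 0.162e-18 / 0.44
SA = 1318.6 m^2/g

1318.6


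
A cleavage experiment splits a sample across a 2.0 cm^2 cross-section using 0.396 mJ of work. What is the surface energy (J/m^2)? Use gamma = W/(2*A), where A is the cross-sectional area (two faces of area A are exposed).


Convert: A = 2.0 cm^2 = 0.0002 m^2, W = 0.396 mJ = 0.000396 J
Cleaving exposes two faces of area A, so total new surface = 2*A and gamma = W / (2*A)
gamma = 0.000396 / (2 * 0.0002)
gamma = 0.99 J/m^2

0.99


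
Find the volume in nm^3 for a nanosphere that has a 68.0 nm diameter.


Radius r = 68.0/2 = 34 nm
Volume V = (4/3) * pi * r^3
V = (4/3) * pi * (34)^3
V = 164636.21 nm^3

164636.21
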